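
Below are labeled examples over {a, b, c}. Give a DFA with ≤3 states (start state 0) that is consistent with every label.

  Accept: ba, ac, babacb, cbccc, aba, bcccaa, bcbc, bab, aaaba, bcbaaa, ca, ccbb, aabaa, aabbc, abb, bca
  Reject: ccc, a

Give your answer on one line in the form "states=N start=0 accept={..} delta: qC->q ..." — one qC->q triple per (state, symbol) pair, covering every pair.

State merging on the prefix tree: take the shortest (then alphabetical) example prefix whose next move is undefined and point that move at state 0, else 1, else 2, ...; a target is out if some Accept/Reject pair would then sit in one state with the same input left (inseparable). If every existing state is out, open a new one.
a: 0a undefined. 0a->0: ok.
b: 0b undefined. 0b->0: no, ba/a meet in 0. Open state 1: 0b->1.
c: 0c undefined. 0c->0: no, ac/ccc meet in 0. 0c->1: ok.
ba: 1a undefined. 1a->0: no, ba/a meet in 0. 1a->1: ok.
bc: 1c undefined. 1c->0: no, ba/ccc meet in 1. 1c->1: no, ba/ccc meet in 1. Open state 2: 1c->2.
cb: 1b undefined. 1b->0: no, babacb/a meet in 0. 1b->1: ok.
bca: 2a undefined. 2a->0: no, bca/a meet in 0. 2a->1: ok.
bcb: 2b undefined. 2b->0: no, babacb/a meet in 0. 2b->1: ok.
bcc: 2c undefined. 2c->0: ok.
All examples now run through 3 states with every (state, symbol) defined. Accept strings end in {1,2}, Reject strings end in {0}; accept={1,2}.

states=3 start=0 accept={1,2} delta: 0a->0 0b->1 0c->1 1a->1 1b->1 1c->2 2a->1 2b->1 2c->0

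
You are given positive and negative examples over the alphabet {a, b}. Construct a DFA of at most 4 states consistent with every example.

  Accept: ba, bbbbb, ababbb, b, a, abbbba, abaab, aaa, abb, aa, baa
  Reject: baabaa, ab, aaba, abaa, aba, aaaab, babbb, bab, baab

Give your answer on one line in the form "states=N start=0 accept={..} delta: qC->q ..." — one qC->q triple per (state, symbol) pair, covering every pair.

Grow the machine one transition at a time. Run the examples from 0; the earliest place one falls off (shortest prefix, ties alphabetical) gets sent to the lowest-numbered state that keeps every Accept/Reject pair distinguishable — a pair clashes when both reach the same state with identical unread suffix — and to a fresh state only if none does.
a: 0a undefined. 0a->0: no, ba/aaba meet in 0 with "ba" left. Open state 1: 0a->1.
b: 0b undefined. 0b->0: ok.
aa: 1a undefined. 1a->0: no, ba/aaba meet in 1. 1a->1: ok.
ab: 1b undefined. 1b->0: no, ba/baabaa meet in 1. 1b->1: no, ba/baabaa meet in 1. Open state 2: 1b->2.
aba: 2a undefined. 2a->0: no, ba/baabaa meet in 1. 2a->1: no, ba/baabaa meet in 1. 2a->2: ok.
abb: 2b undefined. 2b->0: no, bbbbb/babbb meet in 0. 2b->1: ok.
All examples now run through 3 states with every (state, symbol) defined. Accept strings end in {0,1}, Reject strings end in {2}; accept={0,1}.

states=3 start=0 accept={0,1} delta: 0a->1 0b->0 1a->1 1b->2 2a->2 2b->1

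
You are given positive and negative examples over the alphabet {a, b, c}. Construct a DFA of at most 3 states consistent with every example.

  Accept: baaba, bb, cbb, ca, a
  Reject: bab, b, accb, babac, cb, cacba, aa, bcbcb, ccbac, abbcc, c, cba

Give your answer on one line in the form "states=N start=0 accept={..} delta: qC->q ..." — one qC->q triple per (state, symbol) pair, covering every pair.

states=3 start=0 accept={1} delta: 0a->1 0b->2 0c->0 1a->0 1b->0 1c->0 2a->0 2b->1 2c->0

Grow the machine one transition at a time. Run the examples from 0; the earliest place one falls off (shortest prefix, ties alphabetical) gets sent to the lowest-numbered state that keeps every Accept/Reject pair distinguishable — a pair clashes when both reach the same state with identical unread suffix — and to a fresh state only if none does.
a: 0a undefined. 0a->0: no, a/aa meet in 0. Open state 1: 0a->1.
b: 0b undefined. 0b->0: no, bb/b meet in 0. 0b->1: no, a/b meet in 1. Open state 2: 0b->2.
c: 0c undefined. 0c->0: ok.
aa: 1a undefined. 1a->0: ok.
ab: 1b undefined. 1b->0: ok.
ac: 1c undefined. 1c->0: ok.
ba: 2a undefined. 2a->0: ok.
bb: 2b undefined. 2b->0: no, bb/babac meet in 0. 2b->1: ok.
bc: 2c undefined. 2c->0: ok.
All examples now run through 3 states with every (state, symbol) defined. Accept strings end in {1}, Reject strings end in {0,2}; accept={1}.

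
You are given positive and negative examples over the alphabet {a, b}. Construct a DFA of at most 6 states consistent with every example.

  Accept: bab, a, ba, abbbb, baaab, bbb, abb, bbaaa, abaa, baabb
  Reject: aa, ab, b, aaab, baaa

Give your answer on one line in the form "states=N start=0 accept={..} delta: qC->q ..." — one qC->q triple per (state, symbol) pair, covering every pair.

Grow the machine one transition at a time. Run the examples from 0; the earliest place one falls off (shortest prefix, ties alphabetical) gets sent to the lowest-numbered state that keeps every Accept/Reject pair distinguishable — a pair clashes when both reach the same state with identical unread suffix — and to a fresh state only if none does.
a: 0a undefined. 0a->0: no, a/aa meet in 0. Open state 1: 0a->1.
b: 0b undefined. 0b->0: no, bab/ab meet in 1 with "b" left. 0b->1: no, a/b meet in 1. Open state 2: 0b->2.
aa: 1a undefined. 1a->0: ok.
ab: 1b undefined. 1b->0: no, abb/b meet in 2. 1b->1: no, a/ab meet in 1. 1b->2: ok.
ba: 2a undefined. 2a->0: no, bab/ab meet in 2. 2a->1: no, bab/ab meet in 2. 2a->2: no, ba/ab meet in 2. Open state 3: 2a->3.
bb: 2b undefined. 2b->0: no, abbbb/aa meet in 0. 2b->1: no, bbb/ab meet in 2. 2b->2: no, abbbb/ab meet in 2. 2b->3: ok.
baa: 3a undefined. 3a->0: no, a/baaa meet in 1. 3a->1: no, baaab/ab meet in 2. 3a->2: no, ba/baaa meet in 3. 3a->3: no, ba/baaa meet in 3. Open state 4: 3a->4.
bab: 3b undefined. 3b->0: no, bab/aa meet in 0. 3b->1: no, abbbb/ab meet in 2. 3b->2: no, bab/ab meet in 2. 3b->3: ok.
baaa: 4a undefined. 4a->0: no, baaab/ab meet in 2. 4a->1: no, a/baaa meet in 1. 4a->2: ok.
baab: 4b undefined. 4b->0: no, baabb/ab meet in 2. 4b->1: no, baabb/ab meet in 2. 4b->2: ok.
All examples now run through 5 states with every (state, symbol) defined. Accept strings end in {1,3,4}, Reject strings end in {0,2}; accept={1,3,4}.

states=5 start=0 accept={1,3,4} delta: 0a->1 0b->2 1a->0 1b->2 2a->3 2b->3 3a->4 3b->3 4a->2 4b->2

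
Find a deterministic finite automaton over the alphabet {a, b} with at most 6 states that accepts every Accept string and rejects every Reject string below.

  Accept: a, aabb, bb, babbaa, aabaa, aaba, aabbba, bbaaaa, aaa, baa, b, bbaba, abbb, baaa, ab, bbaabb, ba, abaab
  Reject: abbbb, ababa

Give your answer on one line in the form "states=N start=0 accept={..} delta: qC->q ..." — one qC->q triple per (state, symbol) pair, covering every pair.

Grow the machine one transition at a time. Run the examples from 0; the earliest place one falls off (shortest prefix, ties alphabetical) gets sent to the lowest-numbered state that keeps every Accept/Reject pair distinguishable — a pair clashes when both reach the same state with identical unread suffix — and to a fresh state only if none does.
a: 0a undefined. 0a->0: ok.
b: 0b undefined. 0b->0: no, a/abbbb meet in 0. Open state 1: 0b->1.
ba: 1a undefined. 1a->0: no, a/ababa meet in 0. 1a->1: ok.
bb: 1b undefined. 1b->0: no, a/abbbb meet in 0. 1b->1: no, aabb/abbbb meet in 1. Open state 2: 1b->2.
bba: 2a undefined. 2a->0: no, a/ababa meet in 0. 2a->1: no, aabaa/ababa meet in 1. 2a->2: no, aabb/ababa meet in 2. Open state 3: 2a->3.
abbb: 2b undefined. 2b->0: no, aabaa/abbbb meet in 1. 2b->1: no, aabb/abbbb meet in 2. 2b->2: no, aabb/abbbb meet in 2. 2b->3: no, abbb/ababa meet in 3. Open state 4: 2b->4.
bbaa: 3a undefined. 3a->0: ok.
bbab: 3b undefined. 3b->0: ok.
abbbb: 4b undefined. 4b->0: no, a/abbbb meet in 0. 4b->1: no, aabaa/abbbb meet in 1. 4b->2: no, aabb/abbbb meet in 2. 4b->3: ok.
babba: 4a undefined. 4a->0: ok.
All examples now run through 5 states with every (state, symbol) defined. Accept strings end in {0,1,2,4}, Reject strings end in {3}; accept={0,1,2,4}.

states=5 start=0 accept={0,1,2,4} delta: 0a->0 0b->1 1a->1 1b->2 2a->3 2b->4 3a->0 3b->0 4a->0 4b->3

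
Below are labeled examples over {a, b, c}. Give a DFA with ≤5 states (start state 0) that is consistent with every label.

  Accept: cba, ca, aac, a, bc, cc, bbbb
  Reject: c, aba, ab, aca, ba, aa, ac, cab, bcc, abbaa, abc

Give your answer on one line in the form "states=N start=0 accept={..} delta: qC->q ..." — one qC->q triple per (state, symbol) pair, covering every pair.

Grow the machine one transition at a time. Run the examples from 0; the earliest place one falls off (shortest prefix, ties alphabetical) gets sent to the lowest-numbered state that keeps every Accept/Reject pair distinguishable — a pair clashes when both reach the same state with identical unread suffix — and to a fresh state only if none does.
a: 0a undefined. 0a->0: no, ca/aca meet in 0 with "ca" left. Open state 1: 0a->1.
b: 0b undefined. 0b->0: no, a/ba meet in 1. 0b->1: no, bc/ac meet in 1 with "c" left. Open state 2: 0b->2.
c: 0c undefined. 0c->0: no, cba/ba meet in 2 with "a" left. 0c->1: no, cba/aba meet in 1 with "ba" left. 0c->2: no, ca/ba meet in 2 with "a" left. Open state 3: 0c->3.
aa: 1a undefined. 1a->0: no, aac/c meet in 3. 1a->1: no, aac/ac meet in 1 with "c" left. 1a->2: ok.
ab: 1b undefined. 1b->0: no, a/aba meet in 1. 1b->1: no, a/ab meet in 1. 1b->2: no, aac/abc meet in 2 with "c" left. 1b->3: no, ca/aba meet in 3 with "a" left. Open state 4: 1b->4.
ac: 1c undefined. 1c->0: no, a/aca meet in 1. 1c->1: no, a/ac meet in 1. 1c->2: ok.
ba: 2a undefined. 2a->0: ok.
bb: 2b undefined. 2b->0: no, bbbb/aca meet in 0. 2b->1: ok.
bc: 2c undefined. 2c->0: no, aac/aca meet in 0. 2c->1: ok.
ca: 3a undefined. 3a->0: no, ca/aca meet in 0. 3a->1: ok.
cb: 3b undefined. 3b->0: ok.
cc: 3c undefined. 3c->0: no, cc/aca meet in 0. 3c->1: ok.
aba: 4a undefined. 4a->0: ok.
abb: 4b undefined. 4b->0: no, bbbb/aba meet in 0. 4b->1: ok.
abc: 4c undefined. 4c->0: ok.
All examples now run through 5 states with every (state, symbol) defined. Accept strings end in {1}, Reject strings end in {0,2,3,4}; accept={1}.

states=5 start=0 accept={1} delta: 0a->1 0b->2 0c->3 1a->2 1b->4 1c->2 2a->0 2b->1 2c->1 3a->1 3b->0 3c->1 4a->0 4b->1 4c->0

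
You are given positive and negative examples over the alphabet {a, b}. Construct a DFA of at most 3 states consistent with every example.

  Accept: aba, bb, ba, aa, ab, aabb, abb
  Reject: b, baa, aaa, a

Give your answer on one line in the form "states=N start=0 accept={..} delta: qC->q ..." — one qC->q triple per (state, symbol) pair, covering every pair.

states=3 start=0 accept={0,2} delta: 0a->1 0b->1 1a->0 1b->2 2a->0 2b->0

Fold the examples into a partial DFA from state 0: repeatedly fix the first undefined (state, symbol) met by the shortest-then-alphabetical prefix, trying targets in increasing order and rejecting any under which an Accept and a Reject string meet in one state with the same remainder; add a state when all current targets are rejected. Accepting states are where Accept strings end.
a: 0a undefined. 0a->0: no, aa/aaa meet in 0. Open state 1: 0a->1.
b: 0b undefined. 0b->0: no, bb/b meet in 0. 0b->1: ok.
aa: 1a undefined. 1a->0: ok.
ab: 1b undefined. 1b->0: no, aba/b meet in 1. 1b->1: no, bb/b meet in 1. Open state 2: 1b->2.
aba: 2a undefined. 2a->0: ok.
abb: 2b undefined. 2b->0: ok.
All examples now run through 3 states with every (state, symbol) defined. Accept strings end in {0,2}, Reject strings end in {1}; accept={0,2}.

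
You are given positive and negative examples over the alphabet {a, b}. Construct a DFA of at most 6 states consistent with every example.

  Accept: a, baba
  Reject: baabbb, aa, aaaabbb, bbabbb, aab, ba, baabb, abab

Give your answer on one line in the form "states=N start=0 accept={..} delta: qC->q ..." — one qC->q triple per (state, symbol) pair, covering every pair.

states=4 start=0 accept={1} delta: 0a->1 0b->1 1a->2 1b->0 2a->2 2b->3 3a->1 3b->2

State merging on the prefix tree: take the shortest (then alphabetical) example prefix whose next move is undefined and point that move at state 0, else 1, else 2, ...; a target is out if some Accept/Reject pair would then sit in one state with the same input left (inseparable). If every existing state is out, open a new one.
a: 0a undefined. 0a->0: no, a/aa meet in 0. Open state 1: 0a->1.
b: 0b undefined. 0b->0: no, a/ba meet in 1. 0b->1: ok.
aa: 1a undefined. 1a->0: no, a/aab meet in 1. 1a->1: no, a/aa meet in 1. Open state 2: 1a->2.
ab: 1b undefined. 1b->0: ok.
aaa: 2a undefined. 2a->0: no, a/baabbb meet in 1. 2a->1: no, a/baabb meet in 1. 2a->2: ok.
aab: 2b undefined. 2b->0: no, a/baabb meet in 1. 2b->1: no, a/baabbb meet in 1. 2b->2: no, baba/baabbb meet in 2. Open state 3: 2b->3.
baba: 3a undefined. 3a->0: no, baba/bbabbb meet in 0. 3a->1: ok.
baabb: 3b undefined. 3b->0: no, a/baabbb meet in 1. 3b->1: no, a/baabb meet in 1. 3b->2: ok.
All examples now run through 4 states with every (state, symbol) defined. Accept strings end in {1}, Reject strings end in {0,2,3}; accept={1}.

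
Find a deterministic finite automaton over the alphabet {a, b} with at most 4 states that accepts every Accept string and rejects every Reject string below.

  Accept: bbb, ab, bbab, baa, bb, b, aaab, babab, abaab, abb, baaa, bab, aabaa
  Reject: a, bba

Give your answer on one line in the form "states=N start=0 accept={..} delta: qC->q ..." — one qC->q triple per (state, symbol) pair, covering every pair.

states=3 start=0 accept={1,2} delta: 0a->0 0b->1 1a->1 1b->2 2a->0 2b->1

Fold the examples into a partial DFA from state 0: repeatedly fix the first undefined (state, symbol) met by the shortest-then-alphabetical prefix, trying targets in increasing order and rejecting any under which an Accept and a Reject string meet in one state with the same remainder; add a state when all current targets are rejected. Accepting states are where Accept strings end.
a: 0a undefined. 0a->0: ok.
b: 0b undefined. 0b->0: no, bbb/a meet in 0. Open state 1: 0b->1.
ba: 1a undefined. 1a->0: no, baa/a meet in 0. 1a->1: ok.
bb: 1b undefined. 1b->0: no, bb/a meet in 0. 1b->1: no, bbb/bba meet in 1. Open state 2: 1b->2.
bba: 2a undefined. 2a->0: ok.
bbb: 2b undefined. 2b->0: no, bbb/a meet in 0. 2b->1: ok.
All examples now run through 3 states with every (state, symbol) defined. Accept strings end in {1,2}, Reject strings end in {0}; accept={1,2}.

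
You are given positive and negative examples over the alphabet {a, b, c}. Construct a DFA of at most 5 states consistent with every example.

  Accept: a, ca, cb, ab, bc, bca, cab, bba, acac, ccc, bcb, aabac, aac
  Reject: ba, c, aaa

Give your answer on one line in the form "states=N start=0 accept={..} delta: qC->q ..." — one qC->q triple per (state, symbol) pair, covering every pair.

states=4 start=0 accept={0,1} delta: 0a->1 0b->1 0c->2 1a->3 1b->0 1c->0 2a->0 2b->0 2c->1 3a->2 3b->0 3c->0

Fold the examples into a partial DFA from state 0: repeatedly fix the first undefined (state, symbol) met by the shortest-then-alphabetical prefix, trying targets in increasing order and rejecting any under which an Accept and a Reject string meet in one state with the same remainder; add a state when all current targets are rejected. Accepting states are where Accept strings end.
a: 0a undefined. 0a->0: no, a/aaa meet in 0. Open state 1: 0a->1.
b: 0b undefined. 0b->0: no, a/ba meet in 1. 0b->1: ok.
c: 0c undefined. 0c->0: no, ccc/c meet in 0. 0c->1: no, a/c meet in 1. Open state 2: 0c->2.
aa: 1a undefined. 1a->0: no, a/aaa meet in 1. 1a->1: no, a/ba meet in 1. 1a->2: no, ca/aaa meet in 2 with "a" left. Open state 3: 1a->3.
ab: 1b undefined. 1b->0: ok.
ac: 1c undefined. 1c->0: ok.
ca: 2a undefined. 2a->0: ok.
cb: 2b undefined. 2b->0: ok.
cc: 2c undefined. 2c->0: no, ccc/c meet in 2. 2c->1: ok.
aaa: 3a undefined. 3a->0: no, ca/aaa meet in 0. 3a->1: no, a/aaa meet in 1. 3a->2: ok.
aab: 3b undefined. 3b->0: ok.
aac: 3c undefined. 3c->0: ok.
All examples now run through 4 states with every (state, symbol) defined. Accept strings end in {0,1}, Reject strings end in {2,3}; accept={0,1}.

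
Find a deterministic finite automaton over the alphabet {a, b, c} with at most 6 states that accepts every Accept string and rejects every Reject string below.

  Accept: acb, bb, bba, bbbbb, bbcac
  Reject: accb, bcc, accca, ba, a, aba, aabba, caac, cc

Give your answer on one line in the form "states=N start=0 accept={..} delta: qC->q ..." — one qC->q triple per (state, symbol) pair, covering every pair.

Fold the examples into a partial DFA from state 0: repeatedly fix the first undefined (state, symbol) met by the shortest-then-alphabetical prefix, trying targets in increasing order and rejecting any under which an Accept and a Reject string meet in one state with the same remainder; add a state when all current targets are rejected. Accepting states are where Accept strings end.
a: 0a undefined. 0a->0: no, bba/aabba meet in 0 with "bba" left. Open state 1: 0a->1.
b: 0b undefined. 0b->0: no, bba/ba meet in 1. 0b->1: no, bba/aba meet in 1 with "ba" left. Open state 2: 0b->2.
c: 0c undefined. 0c->0: ok.
aa: 1a undefined. 1a->0: no, bba/aabba meet in 2 with "ba" left. 1a->1: ok.
ab: 1b undefined. 1b->0: ok.
ac: 1c undefined. 1c->0: no, acb/accb meet in 2. 1c->1: no, acb/accb meet in 0. 1c->2: ok.
ba: 2a undefined. 2a->0: ok.
bb: 2b undefined. 2b->0: no, acb/ba meet in 0. 2b->1: no, acb/a meet in 1. 2b->2: no, acb/caac meet in 2. Open state 3: 2b->3.
bc: 2c undefined. 2c->0: ok.
bba: 3a undefined. 3a->0: no, bba/bcc meet in 0. 3a->1: no, bba/accca meet in 1. 3a->2: no, bba/accb meet in 2. 3a->3: ok.
bbb: 3b undefined. 3b->0: ok.
bbc: 3c undefined. 3c->0: no, bbcac/accb meet in 2. 3c->1: no, bbcac/accb meet in 2. 3c->2: no, bbcac/bcc meet in 0. 3c->3: ok.
All examples now run through 4 states with every (state, symbol) defined. Accept strings end in {3}, Reject strings end in {0,1,2}; accept={3}.

states=4 start=0 accept={3} delta: 0a->1 0b->2 0c->0 1a->1 1b->0 1c->2 2a->0 2b->3 2c->0 3a->3 3b->0 3c->3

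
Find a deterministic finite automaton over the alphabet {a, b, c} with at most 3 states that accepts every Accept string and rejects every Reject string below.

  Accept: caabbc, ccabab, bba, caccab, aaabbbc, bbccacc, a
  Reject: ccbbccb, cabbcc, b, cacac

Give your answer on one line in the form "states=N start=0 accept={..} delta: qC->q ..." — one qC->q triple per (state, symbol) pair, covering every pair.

Fold the examples into a partial DFA from state 0: repeatedly fix the first undefined (state, symbol) met by the shortest-then-alphabetical prefix, trying targets in increasing order and rejecting any under which an Accept and a Reject string meet in one state with the same remainder; add a state when all current targets are rejected. Accepting states are where Accept strings end.
a: 0a undefined. 0a->0: ok.
b: 0b undefined. 0b->0: no, bba/b meet in 0. Open state 1: 0b->1.
c: 0c undefined. 0c->0: no, caccab/b meet in 1. 0c->1: ok.
bb: 1b undefined. 1b->0: ok.
ca: 1a undefined. 1a->0: no, caabbc/b meet in 1. 1a->1: ok.
cc: 1c undefined. 1c->0: ok.
All examples now run through 2 states with every (state, symbol) defined. Accept strings end in {0}, Reject strings end in {1}; accept={0}.

states=2 start=0 accept={0} delta: 0a->0 0b->1 0c->1 1a->1 1b->0 1c->0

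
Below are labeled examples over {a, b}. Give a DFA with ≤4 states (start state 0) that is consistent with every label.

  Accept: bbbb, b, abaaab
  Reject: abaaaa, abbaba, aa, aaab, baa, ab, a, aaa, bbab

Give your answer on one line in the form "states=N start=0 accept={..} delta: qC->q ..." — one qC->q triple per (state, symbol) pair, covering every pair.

states=3 start=0 accept={0} delta: 0a->1 0b->0 1a->1 1b->2 2a->2 2b->0

Grow the machine one transition at a time. Run the examples from 0; the earliest place one falls off (shortest prefix, ties alphabetical) gets sent to the lowest-numbered state that keeps every Accept/Reject pair distinguishable — a pair clashes when both reach the same state with identical unread suffix — and to a fresh state only if none does.
a: 0a undefined. 0a->0: no, b/aaab meet in 0 with "b" left. Open state 1: 0a->1.
b: 0b undefined. 0b->0: ok.
aa: 1a undefined. 1a->0: no, bbbb/aa meet in 0. 1a->1: ok.
ab: 1b undefined. 1b->0: no, bbbb/aaab meet in 0. 1b->1: no, abaaab/abaaaa meet in 1. Open state 2: 1b->2.
aba: 2a undefined. 2a->0: no, abaaab/aaab meet in 2. 2a->1: no, abaaab/aaab meet in 2. 2a->2: ok.
abb: 2b undefined. 2b->0: ok.
All examples now run through 3 states with every (state, symbol) defined. Accept strings end in {0}, Reject strings end in {1,2}; accept={0}.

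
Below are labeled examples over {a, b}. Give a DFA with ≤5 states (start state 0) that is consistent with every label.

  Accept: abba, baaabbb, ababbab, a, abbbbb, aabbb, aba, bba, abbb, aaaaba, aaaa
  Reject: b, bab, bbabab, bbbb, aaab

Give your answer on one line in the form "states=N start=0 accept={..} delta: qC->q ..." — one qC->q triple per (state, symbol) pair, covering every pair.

Fold the examples into a partial DFA from state 0: repeatedly fix the first undefined (state, symbol) met by the shortest-then-alphabetical prefix, trying targets in increasing order and rejecting any under which an Accept and a Reject string meet in one state with the same remainder; add a state when all current targets are rejected. Accepting states are where Accept strings end.
a: 0a undefined. 0a->0: ok.
b: 0b undefined. 0b->0: no, abba/b meet in 0. Open state 1: 0b->1.
ba: 1a undefined. 1a->0: ok.
bb: 1b undefined. 1b->0: no, abba/bbbb meet in 0. 1b->1: no, baaabbb/b meet in 1. Open state 2: 1b->2.
bba: 2a undefined. 2a->0: no, ababbab/b meet in 1. 2a->1: no, abba/b meet in 1. 2a->2: ok.
bbb: 2b undefined. 2b->0: ok.
All examples now run through 3 states with every (state, symbol) defined. Accept strings end in {0,2}, Reject strings end in {1}; accept={0,2}.

states=3 start=0 accept={0,2} delta: 0a->0 0b->1 1a->0 1b->2 2a->2 2b->0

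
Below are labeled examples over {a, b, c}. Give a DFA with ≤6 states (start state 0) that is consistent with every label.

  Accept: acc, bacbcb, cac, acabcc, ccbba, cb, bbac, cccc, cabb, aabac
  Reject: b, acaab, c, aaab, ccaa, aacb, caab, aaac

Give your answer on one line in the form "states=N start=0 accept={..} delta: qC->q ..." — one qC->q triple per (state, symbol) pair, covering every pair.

states=5 start=0 accept={2,3} delta: 0a->1 0b->0 0c->1 1a->2 1b->2 1c->2 2a->3 2b->4 2c->2 3a->0 3b->0 3c->0 4a->1 4b->2 4c->1

Fold the examples into a partial DFA from state 0: repeatedly fix the first undefined (state, symbol) met by the shortest-then-alphabetical prefix, trying targets in increasing order and rejecting any under which an Accept and a Reject string meet in one state with the same remainder; add a state when all current targets are rejected. Accepting states are where Accept strings end.
a: 0a undefined. 0a->0: no, cb/aacb meet in 0 with "cb" left. Open state 1: 0a->1.
b: 0b undefined. 0b->0: ok.
c: 0c undefined. 0c->0: no, cb/b meet in 0. 0c->1: ok.
aa: 1a undefined. 1a->0: no, cac/c meet in 1. 1a->1: no, cac/aaac meet in 1 with "c" left. Open state 2: 1a->2.
ac: 1c undefined. 1c->0: no, acc/c meet in 1. 1c->1: no, acc/c meet in 1. 1c->2: ok.
cb: 1b undefined. 1b->0: no, cb/b meet in 0. 1b->1: no, cb/c meet in 1. 1b->2: ok.
aaa: 2a undefined. 2a->0: no, acabcc/acaab meet in 2. 2a->1: no, cb/aaab meet in 2. 2a->2: no, acc/aaac meet in 2 with "c" left. Open state 3: 2a->3.
aab: 2b undefined. 2b->0: no, ccbba/c meet in 1. 2b->1: no, bacbcb/c meet in 1. 2b->2: no, bacbcb/aacb meet in 2 with "cb" left. 2b->3: no, cabb/aaab meet in 3 with "b" left. Open state 4: 2b->4.
aac: 2c undefined. 2c->0: no, acc/b meet in 0. 2c->1: no, acc/c meet in 1. 2c->2: ok.
aaab: 3b undefined. 3b->0: ok.
aaac: 3c undefined. 3c->0: ok.
aaba: 4a undefined. 4a->0: no, aabac/c meet in 1. 4a->1: ok.
acaa: 3a undefined. 3a->0: ok.
cabb: 4b undefined. 4b->0: no, ccbba/c meet in 1. 4b->1: no, cabb/c meet in 1. 4b->2: ok.
bacbc: 4c undefined. 4c->0: no, bacbcb/b meet in 0. 4c->1: ok.
All examples now run through 5 states with every (state, symbol) defined. Accept strings end in {2,3}, Reject strings end in {0,1,4}; accept={2,3}.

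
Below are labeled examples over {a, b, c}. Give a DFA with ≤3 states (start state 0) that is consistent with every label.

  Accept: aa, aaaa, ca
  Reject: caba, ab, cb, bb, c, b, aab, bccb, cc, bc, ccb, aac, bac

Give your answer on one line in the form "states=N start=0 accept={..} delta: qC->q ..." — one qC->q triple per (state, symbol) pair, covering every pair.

states=3 start=0 accept={0,2} delta: 0a->0 0b->1 0c->1 1a->2 1b->1 1c->1 2a->1 2b->2 2c->1

Fold the examples into a partial DFA from state 0: repeatedly fix the first undefined (state, symbol) met by the shortest-then-alphabetical prefix, trying targets in increasing order and rejecting any under which an Accept and a Reject string meet in one state with the same remainder; add a state when all current targets are rejected. Accepting states are where Accept strings end.
a: 0a undefined. 0a->0: ok.
b: 0b undefined. 0b->0: no, aa/ab meet in 0. Open state 1: 0b->1.
c: 0c undefined. 0c->0: no, aa/c meet in 0. 0c->1: ok.
ba: 1a undefined. 1a->0: no, aa/caba meet in 0. 1a->1: no, ca/ab meet in 1. Open state 2: 1a->2.
bb: 1b undefined. 1b->0: no, aa/cb meet in 0. 1b->1: ok.
bc: 1c undefined. 1c->0: no, aa/cc meet in 0. 1c->1: ok.
bac: 2c undefined. 2c->0: no, aa/bac meet in 0. 2c->1: ok.
cab: 2b undefined. 2b->0: no, aa/caba meet in 0. 2b->1: no, ca/caba meet in 2. 2b->2: ok.
caba: 2a undefined. 2a->0: no, aa/caba meet in 0. 2a->1: ok.
All examples now run through 3 states with every (state, symbol) defined. Accept strings end in {0,2}, Reject strings end in {1}; accept={0,2}.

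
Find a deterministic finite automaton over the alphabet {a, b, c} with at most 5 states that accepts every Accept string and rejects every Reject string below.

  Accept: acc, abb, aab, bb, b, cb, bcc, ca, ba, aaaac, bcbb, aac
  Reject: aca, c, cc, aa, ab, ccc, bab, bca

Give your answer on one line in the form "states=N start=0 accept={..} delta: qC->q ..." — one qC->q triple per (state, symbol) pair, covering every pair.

states=4 start=0 accept={1,2} delta: 0a->1 0b->2 0c->0 1a->3 1b->0 1c->1 2a->1 2b->1 2c->1 3a->0 3b->1 3c->1

Grow the machine one transition at a time. Run the examples from 0; the earliest place one falls off (shortest prefix, ties alphabetical) gets sent to the lowest-numbered state that keeps every Accept/Reject pair distinguishable — a pair clashes when both reach the same state with identical unread suffix — and to a fresh state only if none does.
a: 0a undefined. 0a->0: no, acc/cc meet in 0 with "cc" left. Open state 1: 0a->1.
b: 0b undefined. 0b->0: no, bcc/cc meet in 0 with "cc" left. 0b->1: no, aab/bab meet in 1 with "ab" left. Open state 2: 0b->2.
c: 0c undefined. 0c->0: ok.
aa: 1a undefined. 1a->0: no, aaaac/c meet in 0. 1a->1: no, aab/ab meet in 1 with "b" left. 1a->2: no, b/aa meet in 2. Open state 3: 1a->3.
ab: 1b undefined. 1b->0: ok.
ac: 1c undefined. 1c->0: no, acc/c meet in 0. 1c->1: ok.
ba: 2a undefined. 2a->0: no, abb/bab meet in 2. 2a->1: ok.
bb: 2b undefined. 2b->0: no, bb/c meet in 0. 2b->1: ok.
bc: 2c undefined. 2c->0: no, acc/bca meet in 1. 2c->1: ok.
aaa: 3a undefined. 3a->0: ok.
aab: 3b undefined. 3b->0: no, aab/c meet in 0. 3b->1: ok.
aac: 3c undefined. 3c->0: no, aac/c meet in 0. 3c->1: ok.
All examples now run through 4 states with every (state, symbol) defined. Accept strings end in {1,2}, Reject strings end in {0,3}; accept={1,2}.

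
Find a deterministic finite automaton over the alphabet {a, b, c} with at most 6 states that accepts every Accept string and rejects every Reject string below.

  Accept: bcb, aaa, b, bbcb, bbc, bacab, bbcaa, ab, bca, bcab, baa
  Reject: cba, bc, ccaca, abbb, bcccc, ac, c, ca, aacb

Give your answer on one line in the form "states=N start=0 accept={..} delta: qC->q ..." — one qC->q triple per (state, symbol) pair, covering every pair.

states=4 start=0 accept={0,1} delta: 0a->0 0b->1 0c->2 1a->0 1b->2 1c->3 2a->3 2b->2 2c->0 3a->0 3b->0 3c->2

Grow the machine one transition at a time. Run the examples from 0; the earliest place one falls off (shortest prefix, ties alphabetical) gets sent to the lowest-numbered state that keeps every Accept/Reject pair distinguishable — a pair clashes when both reach the same state with identical unread suffix — and to a fresh state only if none does.
a: 0a undefined. 0a->0: ok.
b: 0b undefined. 0b->0: no, bcb/aacb meet in 0 with "cb" left. Open state 1: 0b->1.
c: 0c undefined. 0c->0: no, aaa/ccaca meet in 0. 0c->1: no, b/ac meet in 1. Open state 2: 0c->2.
ba: 1a undefined. 1a->0: ok.
bb: 1b undefined. 1b->0: no, b/abbb meet in 1. 1b->1: no, b/abbb meet in 1. 1b->2: ok.
bc: 1c undefined. 1c->0: no, aaa/bc meet in 0. 1c->1: no, bcb/ac meet in 2. 1c->2: no, bcb/abbb meet in 2 with "b" left. Open state 3: 1c->3.
ca: 2a undefined. 2a->0: no, aaa/ca meet in 0. 2a->1: no, b/ca meet in 1. 2a->2: no, bacab/abbb meet in 2 with "b" left. 2a->3: ok.
cb: 2b undefined. 2b->0: no, aaa/cba meet in 0. 2b->1: no, aaa/cba meet in 0. 2b->2: ok.
cc: 2c undefined. 2c->0: ok.
bca: 3a undefined. 3a->0: ok.
bcb: 3b undefined. 3b->0: ok.
bcc: 3c undefined. 3c->0: no, bcb/bcccc meet in 0. 3c->1: no, b/bcccc meet in 1. 3c->2: ok.
All examples now run through 4 states with every (state, symbol) defined. Accept strings end in {0,1}, Reject strings end in {2,3}; accept={0,1}.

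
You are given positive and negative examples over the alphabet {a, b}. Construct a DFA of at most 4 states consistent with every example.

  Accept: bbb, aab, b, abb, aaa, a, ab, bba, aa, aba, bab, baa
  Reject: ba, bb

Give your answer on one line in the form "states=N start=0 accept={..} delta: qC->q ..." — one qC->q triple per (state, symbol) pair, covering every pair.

states=4 start=0 accept={0,1,2} delta: 0a->1 0b->2 1a->0 1b->0 2a->3 2b->3 3a->0 3b->0

State merging on the prefix tree: take the shortest (then alphabetical) example prefix whose next move is undefined and point that move at state 0, else 1, else 2, ...; a target is out if some Accept/Reject pair would then sit in one state with the same input left (inseparable). If every existing state is out, open a new one.
a: 0a undefined. 0a->0: no, abb/bb meet in 0 with "bb" left. Open state 1: 0a->1.
b: 0b undefined. 0b->0: no, bbb/bb meet in 0. 0b->1: no, ab/bb meet in 1 with "b" left. Open state 2: 0b->2.
aa: 1a undefined. 1a->0: ok.
ab: 1b undefined. 1b->0: ok.
ba: 2a undefined. 2a->0: no, ab/ba meet in 0. 2a->1: no, aaa/ba meet in 1. 2a->2: no, aab/ba meet in 2. Open state 3: 2a->3.
bb: 2b undefined. 2b->0: no, ab/bb meet in 0. 2b->1: no, aaa/bb meet in 1. 2b->2: no, bbb/bb meet in 2. 2b->3: ok.
baa: 3a undefined. 3a->0: ok.
bab: 3b undefined. 3b->0: ok.
All examples now run through 4 states with every (state, symbol) defined. Accept strings end in {0,1,2}, Reject strings end in {3}; accept={0,1,2}.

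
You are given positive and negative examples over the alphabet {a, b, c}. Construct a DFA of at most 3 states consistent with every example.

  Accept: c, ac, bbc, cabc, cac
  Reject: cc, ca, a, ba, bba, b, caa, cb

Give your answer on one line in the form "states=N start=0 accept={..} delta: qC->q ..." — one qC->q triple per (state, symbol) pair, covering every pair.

Grow the machine one transition at a time. Run the examples from 0; the earliest place one falls off (shortest prefix, ties alphabetical) gets sent to the lowest-numbered state that keeps every Accept/Reject pair distinguishable — a pair clashes when both reach the same state with identical unread suffix — and to a fresh state only if none does.
a: 0a undefined. 0a->0: ok.
b: 0b undefined. 0b->0: ok.
c: 0c undefined. 0c->0: no, c/cc meet in 0. Open state 1: 0c->1.
ca: 1a undefined. 1a->0: ok.
cb: 1b undefined. 1b->0: ok.
cc: 1c undefined. 1c->0: ok.
All examples now run through 2 states with every (state, symbol) defined. Accept strings end in {1}, Reject strings end in {0}; accept={1}.

states=2 start=0 accept={1} delta: 0a->0 0b->0 0c->1 1a->0 1b->0 1c->0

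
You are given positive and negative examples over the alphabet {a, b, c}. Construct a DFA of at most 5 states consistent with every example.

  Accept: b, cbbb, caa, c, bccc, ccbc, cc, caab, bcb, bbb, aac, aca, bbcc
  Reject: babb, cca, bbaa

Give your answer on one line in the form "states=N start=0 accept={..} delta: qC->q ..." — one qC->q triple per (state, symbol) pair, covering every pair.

states=4 start=0 accept={0,1,3} delta: 0a->0 0b->1 0c->1 1a->0 1b->2 1c->3 2a->2 2b->0 2c->0 3a->2 3b->0 3c->0

Grow the machine one transition at a time. Run the examples from 0; the earliest place one falls off (shortest prefix, ties alphabetical) gets sent to the lowest-numbered state that keeps every Accept/Reject pair distinguishable — a pair clashes when both reach the same state with identical unread suffix — and to a fresh state only if none does.
a: 0a undefined. 0a->0: ok.
b: 0b undefined. 0b->0: no, b/babb meet in 0. Open state 1: 0b->1.
c: 0c undefined. 0c->0: no, caa/cca meet in 0. 0c->1: ok.
ba: 1a undefined. 1a->0: ok.
bb: 1b undefined. 1b->0: no, cbbb/babb meet in 0. 1b->1: no, b/babb meet in 1. Open state 2: 1b->2.
bc: 1c undefined. 1c->0: no, caa/cca meet in 0. 1c->1: no, caa/cca meet in 0. 1c->2: no, cc/babb meet in 2. Open state 3: 1c->3.
bba: 2a undefined. 2a->0: no, caa/bbaa meet in 0. 2a->1: no, caa/bbaa meet in 0. 2a->2: ok.
bbb: 2b undefined. 2b->0: ok.
bbc: 2c undefined. 2c->0: ok.
bcb: 3b undefined. 3b->0: ok.
bcc: 3c undefined. 3c->0: ok.
cca: 3a undefined. 3a->0: no, caa/cca meet in 0. 3a->1: no, b/cca meet in 1. 3a->2: ok.
All examples now run through 4 states with every (state, symbol) defined. Accept strings end in {0,1,3}, Reject strings end in {2}; accept={0,1,3}.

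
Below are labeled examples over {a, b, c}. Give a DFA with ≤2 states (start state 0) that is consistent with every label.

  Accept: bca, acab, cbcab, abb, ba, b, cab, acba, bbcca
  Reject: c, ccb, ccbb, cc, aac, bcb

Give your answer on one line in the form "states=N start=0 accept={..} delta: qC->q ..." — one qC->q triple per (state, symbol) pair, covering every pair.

states=2 start=0 accept={0} delta: 0a->0 0b->0 0c->1 1a->0 1b->1 1c->1

Grow the machine one transition at a time. Run the examples from 0; the earliest place one falls off (shortest prefix, ties alphabetical) gets sent to the lowest-numbered state that keeps every Accept/Reject pair distinguishable — a pair clashes when both reach the same state with identical unread suffix — and to a fresh state only if none does.
a: 0a undefined. 0a->0: ok.
b: 0b undefined. 0b->0: ok.
c: 0c undefined. 0c->0: no, bca/c meet in 0. Open state 1: 0c->1.
ca: 1a undefined. 1a->0: ok.
cb: 1b undefined. 1b->0: no, bca/bcb meet in 0. 1b->1: ok.
cc: 1c undefined. 1c->0: no, bca/ccb meet in 0. 1c->1: ok.
All examples now run through 2 states with every (state, symbol) defined. Accept strings end in {0}, Reject strings end in {1}; accept={0}.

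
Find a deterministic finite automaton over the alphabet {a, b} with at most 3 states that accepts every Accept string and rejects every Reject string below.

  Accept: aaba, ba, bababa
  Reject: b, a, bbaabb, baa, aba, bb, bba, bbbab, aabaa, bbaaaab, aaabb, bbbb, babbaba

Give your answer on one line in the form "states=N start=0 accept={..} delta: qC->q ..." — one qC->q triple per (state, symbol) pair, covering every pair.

Grow the machine one transition at a time. Run the examples from 0; the earliest place one falls off (shortest prefix, ties alphabetical) gets sent to the lowest-numbered state that keeps every Accept/Reject pair distinguishable — a pair clashes when both reach the same state with identical unread suffix — and to a fresh state only if none does.
a: 0a undefined. 0a->0: no, aaba/aba meet in 0 with "ba" left. Open state 1: 0a->1.
b: 0b undefined. 0b->0: no, ba/a meet in 1. 0b->1: ok.
aa: 1a undefined. 1a->0: ok.
ab: 1b undefined. 1b->0: no, aaba/bbaabb meet in 0. 1b->1: no, aaba/aba meet in 0. Open state 2: 1b->2.
aba: 2a undefined. 2a->0: no, aaba/aba meet in 0. 2a->1: ok.
bbb: 2b undefined. 2b->0: no, aaba/aaabb meet in 0. 2b->1: ok.
All examples now run through 3 states with every (state, symbol) defined. Accept strings end in {0}, Reject strings end in {1,2}; accept={0}.

states=3 start=0 accept={0} delta: 0a->1 0b->1 1a->0 1b->2 2a->1 2b->1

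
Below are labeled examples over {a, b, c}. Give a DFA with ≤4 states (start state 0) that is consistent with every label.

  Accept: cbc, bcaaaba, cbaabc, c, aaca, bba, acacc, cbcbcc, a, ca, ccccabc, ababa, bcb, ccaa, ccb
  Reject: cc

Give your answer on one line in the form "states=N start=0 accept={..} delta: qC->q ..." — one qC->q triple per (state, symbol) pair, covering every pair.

states=4 start=0 accept={0,1,2} delta: 0a->0 0b->0 0c->1 1a->1 1b->2 1c->3 2a->0 2b->1 2c->2 3a->0 3b->0 3c->0

Fold the examples into a partial DFA from state 0: repeatedly fix the first undefined (state, symbol) met by the shortest-then-alphabetical prefix, trying targets in increasing order and rejecting any under which an Accept and a Reject string meet in one state with the same remainder; add a state when all current targets are rejected. Accepting states are where Accept strings end.
a: 0a undefined. 0a->0: ok.
b: 0b undefined. 0b->0: ok.
c: 0c undefined. 0c->0: no, cbc/cc meet in 0. Open state 1: 0c->1.
ca: 1a undefined. 1a->0: no, acacc/cc meet in 1 with "c" left. 1a->1: ok.
cb: 1b undefined. 1b->0: no, cbcbcc/cc meet in 1 with "c" left. 1b->1: no, cbc/cc meet in 1 with "c" left. Open state 2: 1b->2.
cc: 1c undefined. 1c->0: no, bba/cc meet in 0. 1c->1: no, c/cc meet in 1. 1c->2: no, bcb/cc meet in 2. Open state 3: 1c->3.
cba: 2a undefined. 2a->0: ok.
cbc: 2c undefined. 2c->0: no, cbcbcc/cc meet in 3. 2c->1: no, cbcbcc/cc meet in 3. 2c->2: ok.
cca: 3a undefined. 3a->0: ok.
ccb: 3b undefined. 3b->0: ok.
ccc: 3c undefined. 3c->0: ok.
cbcb: 2b undefined. 2b->0: no, cbcbcc/cc meet in 3. 2b->1: ok.
All examples now run through 4 states with every (state, symbol) defined. Accept strings end in {0,1,2}, Reject strings end in {3}; accept={0,1,2}.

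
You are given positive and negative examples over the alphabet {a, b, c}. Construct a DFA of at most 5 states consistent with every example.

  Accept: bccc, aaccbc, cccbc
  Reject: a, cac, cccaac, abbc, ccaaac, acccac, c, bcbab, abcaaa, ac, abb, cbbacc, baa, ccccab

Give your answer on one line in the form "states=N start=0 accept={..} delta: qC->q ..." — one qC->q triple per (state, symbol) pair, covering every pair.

Grow the machine one transition at a time. Run the examples from 0; the earliest place one falls off (shortest prefix, ties alphabetical) gets sent to the lowest-numbered state that keeps every Accept/Reject pair distinguishable — a pair clashes when both reach the same state with identical unread suffix — and to a fresh state only if none does.
a: 0a undefined. 0a->0: ok.
b: 0b undefined. 0b->0: ok.
c: 0c undefined. 0c->0: no, bccc/a meet in 0. Open state 1: 0c->1.
ca: 1a undefined. 1a->0: ok.
cb: 1b undefined. 1b->0: ok.
cc: 1c undefined. 1c->0: no, bccc/cac meet in 1. 1c->1: no, bccc/cac meet in 1. Open state 2: 1c->2.
cca: 2a undefined. 2a->0: ok.
ccc: 2c undefined. 2c->0: no, bccc/a meet in 0. 2c->1: no, bccc/cac meet in 1. 2c->2: no, bccc/cbbacc meet in 2. Open state 3: 2c->3.
ccca: 3a undefined. 3a->0: ok.
cccb: 3b undefined. 3b->0: no, cccbc/cac meet in 1. 3b->1: no, cccbc/cbbacc meet in 2. 3b->2: ok.
cccc: 3c undefined. 3c->0: ok.
aaccb: 2b undefined. 2b->0: no, aaccbc/cac meet in 1. 2b->1: no, aaccbc/cbbacc meet in 2. 2b->2: ok.
All examples now run through 4 states with every (state, symbol) defined. Accept strings end in {3}, Reject strings end in {0,1,2}; accept={3}.

states=4 start=0 accept={3} delta: 0a->0 0b->0 0c->1 1a->0 1b->0 1c->2 2a->0 2b->2 2c->3 3a->0 3b->2 3c->0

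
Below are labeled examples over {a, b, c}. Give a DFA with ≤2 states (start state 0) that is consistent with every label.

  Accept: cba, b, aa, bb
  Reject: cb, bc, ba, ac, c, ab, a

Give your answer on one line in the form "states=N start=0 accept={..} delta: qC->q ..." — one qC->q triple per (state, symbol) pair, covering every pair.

states=2 start=0 accept={0} delta: 0a->1 0b->0 0c->1 1a->0 1b->1 1c->1

Grow the machine one transition at a time. Run the examples from 0; the earliest place one falls off (shortest prefix, ties alphabetical) gets sent to the lowest-numbered state that keeps every Accept/Reject pair distinguishable — a pair clashes when both reach the same state with identical unread suffix — and to a fresh state only if none does.
a: 0a undefined. 0a->0: no, b/ab meet in 0 with "b" left. Open state 1: 0a->1.
b: 0b undefined. 0b->0: ok.
c: 0c undefined. 0c->0: no, cba/ba meet in 1. 0c->1: ok.
aa: 1a undefined. 1a->0: ok.
ab: 1b undefined. 1b->0: no, cba/bc meet in 1. 1b->1: ok.
ac: 1c undefined. 1c->0: no, cba/ac meet in 0. 1c->1: ok.
All examples now run through 2 states with every (state, symbol) defined. Accept strings end in {0}, Reject strings end in {1}; accept={0}.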